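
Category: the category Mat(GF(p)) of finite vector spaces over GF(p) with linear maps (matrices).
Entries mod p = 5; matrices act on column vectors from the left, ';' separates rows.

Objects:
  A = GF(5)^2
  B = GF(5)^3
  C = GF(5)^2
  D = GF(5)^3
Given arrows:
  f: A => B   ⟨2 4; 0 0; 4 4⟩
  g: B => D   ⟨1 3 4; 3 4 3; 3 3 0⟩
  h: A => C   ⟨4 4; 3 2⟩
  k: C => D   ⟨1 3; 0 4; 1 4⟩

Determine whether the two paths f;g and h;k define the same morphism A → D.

Along f;g (path 1):
  e0=[1,0] f=>[2,0,4] g=>[3,3,1]
  e1=[0,1] f=>[4,0,4] g=>[0,4,2]
  ⟦path⟧₁ = ⟨3 0; 3 4; 1 2⟩
Along h;k (path 2):
  e0=[1,0] h=>[4,3] k=>[3,2,1]
  e1=[0,1] h=>[4,2] k=>[0,3,2]
  ⟦path⟧₂ = ⟨3 0; 2 3; 1 2⟩
Equal? NO — does not commute

Answer: DOES NOT COMMUTE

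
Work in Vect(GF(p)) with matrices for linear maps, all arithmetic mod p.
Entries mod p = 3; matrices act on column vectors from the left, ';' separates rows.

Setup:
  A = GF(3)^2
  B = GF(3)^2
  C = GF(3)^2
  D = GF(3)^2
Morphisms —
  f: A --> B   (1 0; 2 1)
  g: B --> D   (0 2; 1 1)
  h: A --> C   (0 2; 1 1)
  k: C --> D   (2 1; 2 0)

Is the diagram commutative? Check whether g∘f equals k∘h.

Answer: COMMUTES

Derivation:
Path 1 = f;g:
  e0=⟨1,0⟩ f-->⟨1,2⟩ g-->⟨1,0⟩
  e1=⟨0,1⟩ f-->⟨0,1⟩ g-->⟨2,1⟩
  composite₁ = (1 2; 0 1)
Path 2 = h;k:
  e0=⟨1,0⟩ h-->⟨0,1⟩ k-->⟨1,0⟩
  e1=⟨0,1⟩ h-->⟨2,1⟩ k-->⟨2,1⟩
  composite₂ = (1 2; 0 1)
Equal? YES — commutes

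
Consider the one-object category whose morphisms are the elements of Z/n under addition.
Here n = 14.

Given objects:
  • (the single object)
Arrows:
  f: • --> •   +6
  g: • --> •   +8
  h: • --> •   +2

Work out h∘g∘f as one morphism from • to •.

Answer: +2

Trace:
  0 +6≡6 +8≡0 +2≡2  (mod 14)
⟦path⟧: +2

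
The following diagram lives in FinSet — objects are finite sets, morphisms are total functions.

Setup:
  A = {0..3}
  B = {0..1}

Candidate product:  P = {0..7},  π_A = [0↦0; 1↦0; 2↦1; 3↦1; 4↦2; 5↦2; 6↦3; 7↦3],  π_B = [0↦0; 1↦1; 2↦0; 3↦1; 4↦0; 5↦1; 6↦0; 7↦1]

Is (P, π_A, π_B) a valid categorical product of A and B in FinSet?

|A|·|B| = 4·2 = 8;  |P| = 8
Check the pairing map k ↦ (π_A(k), π_B(k)):
  0 ↦ (0,0)
  1 ↦ (0,1)
  2 ↦ (1,0)
  3 ↦ (1,1)
  4 ↦ (2,0)
  5 ↦ (2,1)
  6 ↦ (3,0)
  7 ↦ (3,1)
distinct pairs in image: 8 / 8 needed
  → bijection onto A×B; projections well-typed.

Answer: VALID PRODUCT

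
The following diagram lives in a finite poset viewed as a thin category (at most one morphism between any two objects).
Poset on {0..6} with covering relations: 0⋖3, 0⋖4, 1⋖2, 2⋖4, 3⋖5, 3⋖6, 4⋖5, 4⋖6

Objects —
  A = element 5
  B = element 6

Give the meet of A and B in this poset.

Common predecessors of 5,6: {0,1,2,3,4}
  maximal lower bounds 3 and 4 are incomparable: neither 3<=4 nor 4<=3
→ no greatest lower bound exists

Answer: NO MEET EXISTS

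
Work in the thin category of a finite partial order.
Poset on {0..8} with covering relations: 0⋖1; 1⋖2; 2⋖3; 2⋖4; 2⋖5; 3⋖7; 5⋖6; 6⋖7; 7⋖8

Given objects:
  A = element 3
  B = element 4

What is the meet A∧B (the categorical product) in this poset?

{x : x<=A ∧ x<=B} = {0,1,2}  (A=3, B=4)
  0 <= 2
  1 <= 2
  2 <= 2
glb = 2

Answer: A∧B = 2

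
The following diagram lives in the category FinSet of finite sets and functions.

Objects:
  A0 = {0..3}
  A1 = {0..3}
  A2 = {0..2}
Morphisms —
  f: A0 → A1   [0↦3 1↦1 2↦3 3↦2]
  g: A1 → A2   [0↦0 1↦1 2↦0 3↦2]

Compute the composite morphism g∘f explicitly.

  0 f→3 g→2
  1 f→1 g→1
  2 f→3 g→2
  3 f→2 g→0
composite: [0↦2 1↦1 2↦2 3↦0]

Answer: [0↦2 1↦1 2↦2 3↦0]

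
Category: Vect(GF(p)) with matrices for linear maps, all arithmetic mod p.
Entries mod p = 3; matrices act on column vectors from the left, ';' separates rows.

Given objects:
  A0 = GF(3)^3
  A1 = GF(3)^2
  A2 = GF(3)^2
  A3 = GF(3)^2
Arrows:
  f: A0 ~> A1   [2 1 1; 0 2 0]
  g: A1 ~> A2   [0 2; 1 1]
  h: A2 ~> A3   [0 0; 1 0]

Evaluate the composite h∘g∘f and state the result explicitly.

Answer: [0 0 0; 0 1 0]

Derivation:
  e0=(1,0,0) f~>(2,0) g~>(0,2) h~>(0,0)
  e1=(0,1,0) f~>(1,2) g~>(1,0) h~>(0,1)
  e2=(0,0,1) f~>(1,0) g~>(0,1) h~>(0,0)
composite: [0 0 0; 0 1 0]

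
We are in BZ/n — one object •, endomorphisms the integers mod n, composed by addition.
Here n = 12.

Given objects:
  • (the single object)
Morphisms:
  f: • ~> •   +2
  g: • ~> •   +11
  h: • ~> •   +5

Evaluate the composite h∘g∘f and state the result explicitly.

Answer: +6

Work:
  0 +2≡2 +11≡1 +5≡6  (mod 12)
result: +6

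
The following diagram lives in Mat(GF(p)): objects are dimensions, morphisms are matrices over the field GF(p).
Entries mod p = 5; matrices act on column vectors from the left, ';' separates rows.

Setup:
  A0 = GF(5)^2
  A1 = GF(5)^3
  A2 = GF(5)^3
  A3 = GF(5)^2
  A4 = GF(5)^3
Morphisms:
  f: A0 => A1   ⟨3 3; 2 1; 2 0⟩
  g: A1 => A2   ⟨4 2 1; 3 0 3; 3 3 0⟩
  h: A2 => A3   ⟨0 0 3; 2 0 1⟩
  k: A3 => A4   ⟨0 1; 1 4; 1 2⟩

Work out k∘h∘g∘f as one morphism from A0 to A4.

  e0=⟨1,0⟩ f=>⟨3,2,2⟩ g=>⟨3,0,0⟩ h=>⟨0,1⟩ k=>⟨1,4,2⟩
  e1=⟨0,1⟩ f=>⟨3,1,0⟩ g=>⟨4,4,2⟩ h=>⟨1,0⟩ k=>⟨0,1,1⟩
⟦path⟧: ⟨1 0; 4 1; 2 1⟩

Answer: ⟨1 0; 4 1; 2 1⟩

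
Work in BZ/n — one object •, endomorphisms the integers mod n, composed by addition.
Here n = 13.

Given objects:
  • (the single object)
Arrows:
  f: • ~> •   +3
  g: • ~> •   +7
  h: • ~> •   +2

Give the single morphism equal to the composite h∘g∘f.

  0 +3≡3 +7≡10 +2≡12  (mod 13)
result: +12

Answer: +12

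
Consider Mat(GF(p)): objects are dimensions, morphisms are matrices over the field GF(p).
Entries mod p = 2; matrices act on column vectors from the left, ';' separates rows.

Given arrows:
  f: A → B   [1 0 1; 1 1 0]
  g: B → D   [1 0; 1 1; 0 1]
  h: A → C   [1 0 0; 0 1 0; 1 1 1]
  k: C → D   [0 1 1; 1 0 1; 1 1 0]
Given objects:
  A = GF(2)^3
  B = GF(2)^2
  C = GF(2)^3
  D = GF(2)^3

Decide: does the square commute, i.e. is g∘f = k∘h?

Answer: COMMUTES

Trace:
1) trace f;g:
  e0=(1,0,0) f→(1,1) g→(1,0,1)
  e1=(0,1,0) f→(0,1) g→(0,1,1)
  e2=(0,0,1) f→(1,0) g→(1,1,0)
  result₁ = [1 0 1; 0 1 1; 1 1 0]
2) trace h;k:
  e0=(1,0,0) h→(1,0,1) k→(1,0,1)
  e1=(0,1,0) h→(0,1,1) k→(0,1,1)
  e2=(0,0,1) h→(0,0,1) k→(1,1,0)
  result₂ = [1 0 1; 0 1 1; 1 1 0]
Equal? equal; square commutes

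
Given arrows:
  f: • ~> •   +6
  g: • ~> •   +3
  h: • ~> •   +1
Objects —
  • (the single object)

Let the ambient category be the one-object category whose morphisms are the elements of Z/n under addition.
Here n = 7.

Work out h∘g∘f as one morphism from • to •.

  0 +6≡6 +3≡2 +1≡3  (mod 7)
⟦path⟧: +3

Answer: +3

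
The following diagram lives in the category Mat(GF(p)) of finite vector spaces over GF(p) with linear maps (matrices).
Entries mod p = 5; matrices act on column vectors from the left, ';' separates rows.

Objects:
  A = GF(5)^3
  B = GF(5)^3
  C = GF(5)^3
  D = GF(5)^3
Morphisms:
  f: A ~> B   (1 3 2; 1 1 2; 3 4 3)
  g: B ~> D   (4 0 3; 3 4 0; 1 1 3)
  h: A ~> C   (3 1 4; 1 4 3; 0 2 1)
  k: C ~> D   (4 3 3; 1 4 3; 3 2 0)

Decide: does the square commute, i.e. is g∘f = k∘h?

Along f;g (path 1):
  e0=[1,0,0] f~>[1,1,3] g~>[3,2,1]
  e1=[0,1,0] f~>[3,1,4] g~>[4,3,1]
  e2=[0,0,1] f~>[2,2,3] g~>[2,4,3]
  result₁ = (3 4 2; 2 3 4; 1 1 3)
Along h;k (path 2):
  e0=[1,0,0] h~>[3,1,0] k~>[0,2,1]
  e1=[0,1,0] h~>[1,4,2] k~>[2,3,1]
  e2=[0,0,1] h~>[4,3,1] k~>[3,4,3]
  result₂ = (0 2 3; 2 3 4; 1 1 3)
Equal? NO — does not commute

Answer: DOES NOT COMMUTE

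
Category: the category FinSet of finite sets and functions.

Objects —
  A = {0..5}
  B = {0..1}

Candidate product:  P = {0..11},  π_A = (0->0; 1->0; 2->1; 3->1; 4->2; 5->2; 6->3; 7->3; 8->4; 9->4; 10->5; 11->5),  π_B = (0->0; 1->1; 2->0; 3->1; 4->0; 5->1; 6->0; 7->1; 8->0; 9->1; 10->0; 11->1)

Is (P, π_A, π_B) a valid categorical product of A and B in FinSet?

Answer: VALID PRODUCT

Derivation:
|A|·|B| = 6·2 = 12;  |P| = 12
Check the pairing map k ↦ (π_A(k), π_B(k)):
  0 -> (0,0)
  1 -> (0,1)
  2 -> (1,0)
  3 -> (1,1)
  4 -> (2,0)
  5 -> (2,1)
  6 -> (3,0)
  7 -> (3,1)
  8 -> (4,0)
  9 -> (4,1)
  10 -> (5,0)
  11 -> (5,1)
distinct pairs in image: 12 / 12 needed
  → bijection onto A×B; projections well-typed.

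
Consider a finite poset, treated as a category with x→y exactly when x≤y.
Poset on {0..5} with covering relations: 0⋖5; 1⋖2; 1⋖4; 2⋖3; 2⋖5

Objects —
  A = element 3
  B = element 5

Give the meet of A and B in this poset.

Answer: A∧B = 2

Derivation:
Lower bounds of A=3 and B=5: {1,2}
  1 ⊑ 2
  2 ⊑ 2
glb = 2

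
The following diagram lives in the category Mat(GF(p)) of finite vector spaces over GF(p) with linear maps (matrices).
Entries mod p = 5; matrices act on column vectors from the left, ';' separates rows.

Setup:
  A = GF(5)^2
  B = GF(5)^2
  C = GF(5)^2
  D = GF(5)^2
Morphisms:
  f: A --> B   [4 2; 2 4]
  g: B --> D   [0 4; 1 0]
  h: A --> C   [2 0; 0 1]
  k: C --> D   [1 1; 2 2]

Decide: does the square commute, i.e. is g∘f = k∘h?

1) trace f;g:
  e0=(1,0) f-->(4,2) g-->(3,4)
  e1=(0,1) f-->(2,4) g-->(1,2)
  result₁ = [3 1; 4 2]
2) trace h;k:
  e0=(1,0) h-->(2,0) k-->(2,4)
  e1=(0,1) h-->(0,1) k-->(1,2)
  result₂ = [2 1; 4 2]
Equal? NO — does not commute

Answer: DOES NOT COMMUTE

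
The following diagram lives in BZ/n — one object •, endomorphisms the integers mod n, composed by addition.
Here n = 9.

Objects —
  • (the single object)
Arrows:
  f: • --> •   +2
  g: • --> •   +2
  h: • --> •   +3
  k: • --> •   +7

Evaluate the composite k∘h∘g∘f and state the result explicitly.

  0 +2≡2 +2≡4 +3≡7 +7≡5  (mod 9)
composite: +5

Answer: +5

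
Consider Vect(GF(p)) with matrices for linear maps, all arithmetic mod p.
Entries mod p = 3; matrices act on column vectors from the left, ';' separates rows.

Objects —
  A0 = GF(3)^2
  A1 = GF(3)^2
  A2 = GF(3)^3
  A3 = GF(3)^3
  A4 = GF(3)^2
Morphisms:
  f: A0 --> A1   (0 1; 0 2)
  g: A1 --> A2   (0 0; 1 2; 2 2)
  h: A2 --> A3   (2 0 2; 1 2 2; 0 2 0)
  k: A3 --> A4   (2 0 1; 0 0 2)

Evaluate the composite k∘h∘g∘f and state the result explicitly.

  e0=[1,0] f-->[0,0] g-->[0,0,0] h-->[0,0,0] k-->[0,0]
  e1=[0,1] f-->[1,2] g-->[0,2,0] h-->[0,1,1] k-->[1,2]
composite: (0 1; 0 2)

Answer: (0 1; 0 2)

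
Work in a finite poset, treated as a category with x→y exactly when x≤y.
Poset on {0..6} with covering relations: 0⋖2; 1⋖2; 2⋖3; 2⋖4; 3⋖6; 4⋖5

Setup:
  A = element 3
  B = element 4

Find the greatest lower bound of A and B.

Answer: A∧B = 2

Work:
Common predecessors of 3,4: {0,1,2}
  0 ⊑ 2
  1 ⊑ 2
  2 ⊑ 2
glb = 2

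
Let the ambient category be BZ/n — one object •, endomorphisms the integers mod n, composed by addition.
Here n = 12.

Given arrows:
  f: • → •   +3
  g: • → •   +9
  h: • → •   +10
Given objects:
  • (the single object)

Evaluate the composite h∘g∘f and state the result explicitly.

Answer: +10

Trace:
  0 +3≡3 +9≡0 +10≡10  (mod 12)
result: +10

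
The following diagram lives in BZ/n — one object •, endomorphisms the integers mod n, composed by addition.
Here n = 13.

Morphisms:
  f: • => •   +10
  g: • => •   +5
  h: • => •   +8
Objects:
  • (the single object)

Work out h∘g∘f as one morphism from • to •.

  0 +10≡10 +5≡2 +8≡10  (mod 13)
result: +10

Answer: +10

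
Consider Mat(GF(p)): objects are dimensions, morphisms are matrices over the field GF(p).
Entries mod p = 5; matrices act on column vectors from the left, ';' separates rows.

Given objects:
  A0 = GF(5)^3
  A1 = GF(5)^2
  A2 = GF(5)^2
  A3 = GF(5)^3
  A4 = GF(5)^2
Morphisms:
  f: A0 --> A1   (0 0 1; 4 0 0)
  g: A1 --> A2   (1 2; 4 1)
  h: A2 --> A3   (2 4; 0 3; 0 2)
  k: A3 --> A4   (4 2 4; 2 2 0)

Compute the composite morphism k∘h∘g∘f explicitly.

Answer: (4 0 3; 3 0 0)

Trace:
  e0=[1,0,0] f-->[0,4] g-->[3,4] h-->[2,2,3] k-->[4,3]
  e1=[0,1,0] f-->[0,0] g-->[0,0] h-->[0,0,0] k-->[0,0]
  e2=[0,0,1] f-->[1,0] g-->[1,4] h-->[3,2,3] k-->[3,0]
composite: (4 0 3; 3 0 0)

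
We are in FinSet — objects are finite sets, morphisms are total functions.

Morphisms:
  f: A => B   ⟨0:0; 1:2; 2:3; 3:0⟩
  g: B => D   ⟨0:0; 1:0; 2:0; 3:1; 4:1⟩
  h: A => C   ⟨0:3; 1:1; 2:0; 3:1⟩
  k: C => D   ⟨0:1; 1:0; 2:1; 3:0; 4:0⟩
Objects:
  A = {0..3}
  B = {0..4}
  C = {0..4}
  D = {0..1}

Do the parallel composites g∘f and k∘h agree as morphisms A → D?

Along f;g (path 1):
  0 f=>0 g=>0
  1 f=>2 g=>0
  2 f=>3 g=>1
  3 f=>0 g=>0
  ⟦path⟧₁ = ⟨0:0; 1:0; 2:1; 3:0⟩
Along h;k (path 2):
  0 h=>3 k=>0
  1 h=>1 k=>0
  2 h=>0 k=>1
  3 h=>1 k=>0
  ⟦path⟧₂ = ⟨0:0; 1:0; 2:1; 3:0⟩
Equal? YES — commutes

Answer: COMMUTES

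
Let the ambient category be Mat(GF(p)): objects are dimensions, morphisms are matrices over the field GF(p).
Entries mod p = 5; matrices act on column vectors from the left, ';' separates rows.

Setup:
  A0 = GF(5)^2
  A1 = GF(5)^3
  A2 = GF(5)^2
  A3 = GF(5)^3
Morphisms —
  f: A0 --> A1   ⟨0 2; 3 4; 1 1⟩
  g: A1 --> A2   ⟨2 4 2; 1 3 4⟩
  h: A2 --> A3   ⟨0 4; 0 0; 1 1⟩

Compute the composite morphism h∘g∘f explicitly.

  e0=⟨1,0⟩ f-->⟨0,3,1⟩ g-->⟨4,3⟩ h-->⟨2,0,2⟩
  e1=⟨0,1⟩ f-->⟨2,4,1⟩ g-->⟨2,3⟩ h-->⟨2,0,0⟩
composite: ⟨2 2; 0 0; 2 0⟩

Answer: ⟨2 2; 0 0; 2 0⟩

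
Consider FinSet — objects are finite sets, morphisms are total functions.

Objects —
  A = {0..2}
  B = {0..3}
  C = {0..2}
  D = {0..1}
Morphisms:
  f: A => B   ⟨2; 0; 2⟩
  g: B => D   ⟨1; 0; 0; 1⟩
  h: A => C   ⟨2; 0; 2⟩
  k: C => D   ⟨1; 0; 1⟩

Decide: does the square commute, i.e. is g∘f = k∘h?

Path 1 = f;g:
  0 f=>2 g=>0
  1 f=>0 g=>1
  2 f=>2 g=>0
  result₁ = ⟨0; 1; 0⟩
Path 2 = h;k:
  0 h=>2 k=>1
  1 h=>0 k=>1
  2 h=>2 k=>1
  result₂ = ⟨1; 1; 1⟩
Equal? distinct morphisms ✗

Answer: DOES NOT COMMUTE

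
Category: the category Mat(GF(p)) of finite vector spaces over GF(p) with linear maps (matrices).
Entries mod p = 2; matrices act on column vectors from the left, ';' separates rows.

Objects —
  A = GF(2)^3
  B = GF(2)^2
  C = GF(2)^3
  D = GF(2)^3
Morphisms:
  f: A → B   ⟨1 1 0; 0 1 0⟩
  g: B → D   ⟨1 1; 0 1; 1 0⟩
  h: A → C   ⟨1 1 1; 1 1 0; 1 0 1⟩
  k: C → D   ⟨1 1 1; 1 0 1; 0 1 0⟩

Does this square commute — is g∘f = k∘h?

Along f;g (path 1):
  e0=(1,0,0) f→(1,0) g→(1,0,1)
  e1=(0,1,0) f→(1,1) g→(0,1,1)
  e2=(0,0,1) f→(0,0) g→(0,0,0)
  composite₁ = ⟨1 0 0; 0 1 0; 1 1 0⟩
Along h;k (path 2):
  e0=(1,0,0) h→(1,1,1) k→(1,0,1)
  e1=(0,1,0) h→(1,1,0) k→(0,1,1)
  e2=(0,0,1) h→(1,0,1) k→(0,0,0)
  composite₂ = ⟨1 0 0; 0 1 0; 1 1 0⟩
Equal? YES — commutes

Answer: COMMUTES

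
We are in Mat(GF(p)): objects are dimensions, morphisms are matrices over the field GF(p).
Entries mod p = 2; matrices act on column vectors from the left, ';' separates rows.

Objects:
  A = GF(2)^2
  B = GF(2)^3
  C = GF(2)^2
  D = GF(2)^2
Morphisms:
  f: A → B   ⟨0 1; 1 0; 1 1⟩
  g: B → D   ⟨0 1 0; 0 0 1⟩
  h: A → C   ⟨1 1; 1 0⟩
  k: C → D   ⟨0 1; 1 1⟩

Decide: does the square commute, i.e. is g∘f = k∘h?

Answer: DOES NOT COMMUTE

Trace:
1) trace f;g:
  e0=⟨1,0⟩ f→⟨0,1,1⟩ g→⟨1,1⟩
  e1=⟨0,1⟩ f→⟨1,0,1⟩ g→⟨0,1⟩
  composite₁ = ⟨1 0; 1 1⟩
2) trace h;k:
  e0=⟨1,0⟩ h→⟨1,1⟩ k→⟨1,0⟩
  e1=⟨0,1⟩ h→⟨1,0⟩ k→⟨0,1⟩
  composite₂ = ⟨1 0; 0 1⟩
Equal? NO — does not commute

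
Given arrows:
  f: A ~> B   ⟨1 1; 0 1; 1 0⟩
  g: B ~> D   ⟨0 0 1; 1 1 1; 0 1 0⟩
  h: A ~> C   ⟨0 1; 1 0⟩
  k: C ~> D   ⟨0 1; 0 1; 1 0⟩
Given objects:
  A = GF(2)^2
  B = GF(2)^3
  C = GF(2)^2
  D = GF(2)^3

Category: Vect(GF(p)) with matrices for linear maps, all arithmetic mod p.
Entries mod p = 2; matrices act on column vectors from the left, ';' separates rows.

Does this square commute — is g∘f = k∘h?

Path 1 = f;g:
  e0=(1,0) f~>(1,0,1) g~>(1,0,0)
  e1=(0,1) f~>(1,1,0) g~>(0,0,1)
  composite₁ = ⟨1 0; 0 0; 0 1⟩
Path 2 = h;k:
  e0=(1,0) h~>(0,1) k~>(1,1,0)
  e1=(0,1) h~>(1,0) k~>(0,0,1)
  composite₂ = ⟨1 0; 1 0; 0 1⟩
Equal? NO — does not commute

Answer: DOES NOT COMMUTE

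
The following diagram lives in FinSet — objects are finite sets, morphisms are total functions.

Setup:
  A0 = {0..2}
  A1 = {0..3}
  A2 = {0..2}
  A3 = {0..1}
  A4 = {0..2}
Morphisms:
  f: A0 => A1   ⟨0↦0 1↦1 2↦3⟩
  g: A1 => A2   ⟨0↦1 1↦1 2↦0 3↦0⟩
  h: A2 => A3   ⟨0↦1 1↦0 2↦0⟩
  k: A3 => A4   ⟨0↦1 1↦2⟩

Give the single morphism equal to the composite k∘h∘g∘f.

Answer: ⟨0↦1 1↦1 2↦2⟩

Trace:
  0 f=>0 g=>1 h=>0 k=>1
  1 f=>1 g=>1 h=>0 k=>1
  2 f=>3 g=>0 h=>1 k=>2
result: ⟨0↦1 1↦1 2↦2⟩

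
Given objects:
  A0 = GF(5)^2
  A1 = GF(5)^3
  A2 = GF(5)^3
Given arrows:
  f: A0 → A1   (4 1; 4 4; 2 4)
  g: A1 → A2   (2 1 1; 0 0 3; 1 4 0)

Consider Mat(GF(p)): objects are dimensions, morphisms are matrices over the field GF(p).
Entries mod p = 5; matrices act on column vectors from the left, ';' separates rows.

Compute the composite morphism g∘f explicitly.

  e0=[1,0] f→[4,4,2] g→[4,1,0]
  e1=[0,1] f→[1,4,4] g→[0,2,2]
⟦path⟧: (4 0; 1 2; 0 2)

Answer: (4 0; 1 2; 0 2)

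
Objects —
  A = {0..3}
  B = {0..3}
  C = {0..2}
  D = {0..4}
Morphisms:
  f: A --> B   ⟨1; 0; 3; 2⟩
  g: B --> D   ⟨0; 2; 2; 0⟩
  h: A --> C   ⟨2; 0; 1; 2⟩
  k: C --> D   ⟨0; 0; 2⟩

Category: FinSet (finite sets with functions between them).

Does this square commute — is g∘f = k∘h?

Path 1 = f;g:
  0 f-->1 g-->2
  1 f-->0 g-->0
  2 f-->3 g-->0
  3 f-->2 g-->2
  composite₁ = ⟨2; 0; 0; 2⟩
Path 2 = h;k:
  0 h-->2 k-->2
  1 h-->0 k-->0
  2 h-->1 k-->0
  3 h-->2 k-->2
  composite₂ = ⟨2; 0; 0; 2⟩
Equal? YES — commutes

Answer: COMMUTES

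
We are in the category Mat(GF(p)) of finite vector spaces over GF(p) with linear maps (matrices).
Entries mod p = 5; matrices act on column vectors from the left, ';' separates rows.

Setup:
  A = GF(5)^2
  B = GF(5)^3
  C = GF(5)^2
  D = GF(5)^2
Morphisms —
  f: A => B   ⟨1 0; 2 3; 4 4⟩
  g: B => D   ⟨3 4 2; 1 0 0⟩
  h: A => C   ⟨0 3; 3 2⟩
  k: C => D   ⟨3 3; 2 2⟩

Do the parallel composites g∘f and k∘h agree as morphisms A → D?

Answer: COMMUTES

Trace:
Along f;g (path 1):
  e0=[1,0] f=>[1,2,4] g=>[4,1]
  e1=[0,1] f=>[0,3,4] g=>[0,0]
  result₁ = ⟨4 0; 1 0⟩
Along h;k (path 2):
  e0=[1,0] h=>[0,3] k=>[4,1]
  e1=[0,1] h=>[3,2] k=>[0,0]
  result₂ = ⟨4 0; 1 0⟩
Equal? same morphism ✓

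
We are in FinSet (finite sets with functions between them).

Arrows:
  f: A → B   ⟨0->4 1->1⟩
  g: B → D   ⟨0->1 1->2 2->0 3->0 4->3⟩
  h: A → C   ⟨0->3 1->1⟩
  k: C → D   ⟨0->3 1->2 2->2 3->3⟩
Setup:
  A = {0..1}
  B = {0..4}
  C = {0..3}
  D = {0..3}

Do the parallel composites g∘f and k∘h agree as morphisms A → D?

Answer: COMMUTES

Trace:
1) trace f;g:
  0 f→4 g→3
  1 f→1 g→2
  composite₁ = ⟨0->3 1->2⟩
2) trace h;k:
  0 h→3 k→3
  1 h→1 k→2
  composite₂ = ⟨0->3 1->2⟩
Equal? equal; square commutes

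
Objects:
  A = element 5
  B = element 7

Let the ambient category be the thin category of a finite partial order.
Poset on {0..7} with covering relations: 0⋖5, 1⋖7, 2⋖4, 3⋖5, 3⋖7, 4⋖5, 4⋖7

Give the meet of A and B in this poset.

Answer: NO MEET EXISTS

Work:
{x : x<=A ∧ x<=B} = {2,3,4}  (A=5, B=7)
  maximal lower bounds 3 and 4 are incomparable: neither 3<=4 nor 4<=3
→ no greatest lower bound exists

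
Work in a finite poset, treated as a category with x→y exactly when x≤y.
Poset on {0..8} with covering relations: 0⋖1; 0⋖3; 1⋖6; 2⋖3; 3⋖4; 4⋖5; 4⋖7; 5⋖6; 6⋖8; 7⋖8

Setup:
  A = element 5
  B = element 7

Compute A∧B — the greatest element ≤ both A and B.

Lower bounds of A=5 and B=7: {0,2,3,4}
  0 ⊑ 4
  2 ⊑ 4
  3 ⊑ 4
  4 ⊑ 4
glb = 4

Answer: A∧B = 4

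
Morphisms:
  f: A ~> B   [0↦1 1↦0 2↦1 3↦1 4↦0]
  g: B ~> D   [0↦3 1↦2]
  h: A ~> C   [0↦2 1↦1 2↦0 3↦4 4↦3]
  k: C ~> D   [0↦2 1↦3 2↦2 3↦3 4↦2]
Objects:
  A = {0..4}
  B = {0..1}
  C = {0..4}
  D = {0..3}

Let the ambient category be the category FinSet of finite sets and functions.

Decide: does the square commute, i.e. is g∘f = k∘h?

1) trace f;g:
  0 f~>1 g~>2
  1 f~>0 g~>3
  2 f~>1 g~>2
  3 f~>1 g~>2
  4 f~>0 g~>3
  composite₁ = [0↦2 1↦3 2↦2 3↦2 4↦3]
2) trace h;k:
  0 h~>2 k~>2
  1 h~>1 k~>3
  2 h~>0 k~>2
  3 h~>4 k~>2
  4 h~>3 k~>3
  composite₂ = [0↦2 1↦3 2↦2 3↦2 4↦3]
Equal? YES — commutes

Answer: COMMUTES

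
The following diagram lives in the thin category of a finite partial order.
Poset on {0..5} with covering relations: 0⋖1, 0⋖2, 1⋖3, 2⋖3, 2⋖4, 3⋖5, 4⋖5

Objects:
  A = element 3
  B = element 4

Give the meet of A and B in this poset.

Answer: A∧B = 2

Trace:
{x : x≤A ∧ x≤B} = {0,2}  (A=3, B=4)
  0 ≤ 2
  2 ≤ 2
glb = 2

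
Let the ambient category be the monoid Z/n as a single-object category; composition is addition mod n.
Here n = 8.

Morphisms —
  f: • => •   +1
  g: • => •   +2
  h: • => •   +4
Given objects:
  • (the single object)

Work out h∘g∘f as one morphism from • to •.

  0 +1≡1 +2≡3 +4≡7  (mod 8)
composite: +7

Answer: +7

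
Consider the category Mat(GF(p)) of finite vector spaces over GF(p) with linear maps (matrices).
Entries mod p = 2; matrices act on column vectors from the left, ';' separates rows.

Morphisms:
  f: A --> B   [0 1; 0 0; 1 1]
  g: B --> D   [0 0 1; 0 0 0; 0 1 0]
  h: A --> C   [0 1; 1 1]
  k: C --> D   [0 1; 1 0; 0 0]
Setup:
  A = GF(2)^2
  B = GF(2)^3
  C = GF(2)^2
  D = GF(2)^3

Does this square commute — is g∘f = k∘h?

Answer: DOES NOT COMMUTE

Work:
Path 1 = f;g:
  e0=(1,0) f-->(0,0,1) g-->(1,0,0)
  e1=(0,1) f-->(1,0,1) g-->(1,0,0)
  composite₁ = [1 1; 0 0; 0 0]
Path 2 = h;k:
  e0=(1,0) h-->(0,1) k-->(1,0,0)
  e1=(0,1) h-->(1,1) k-->(1,1,0)
  composite₂ = [1 1; 0 1; 0 0]
Equal? distinct morphisms ✗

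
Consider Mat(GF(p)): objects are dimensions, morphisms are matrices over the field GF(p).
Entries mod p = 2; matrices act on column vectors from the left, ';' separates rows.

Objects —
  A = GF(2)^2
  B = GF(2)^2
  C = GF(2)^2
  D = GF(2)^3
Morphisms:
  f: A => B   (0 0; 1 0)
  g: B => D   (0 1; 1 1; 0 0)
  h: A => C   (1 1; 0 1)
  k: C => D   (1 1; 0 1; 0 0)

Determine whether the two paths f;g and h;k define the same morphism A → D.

1) trace f;g:
  e0=[1,0] f=>[0,1] g=>[1,1,0]
  e1=[0,1] f=>[0,0] g=>[0,0,0]
  result₁ = (1 0; 1 0; 0 0)
2) trace h;k:
  e0=[1,0] h=>[1,0] k=>[1,0,0]
  e1=[0,1] h=>[1,1] k=>[0,1,0]
  result₂ = (1 0; 0 1; 0 0)
Equal? differ; not commutative

Answer: DOES NOT COMMUTE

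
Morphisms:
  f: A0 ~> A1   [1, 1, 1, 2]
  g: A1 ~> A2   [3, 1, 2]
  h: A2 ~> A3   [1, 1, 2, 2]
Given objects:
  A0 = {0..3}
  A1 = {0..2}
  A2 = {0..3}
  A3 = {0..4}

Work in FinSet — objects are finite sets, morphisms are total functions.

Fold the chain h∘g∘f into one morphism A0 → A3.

Answer: [1, 1, 1, 2]

Trace:
  0 f~>1 g~>1 h~>1
  1 f~>1 g~>1 h~>1
  2 f~>1 g~>1 h~>1
  3 f~>2 g~>2 h~>2
result: [1, 1, 1, 2]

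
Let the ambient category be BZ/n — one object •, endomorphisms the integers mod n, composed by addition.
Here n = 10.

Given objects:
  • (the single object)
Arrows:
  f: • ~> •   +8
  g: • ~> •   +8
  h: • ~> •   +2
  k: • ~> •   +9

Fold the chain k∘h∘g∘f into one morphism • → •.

Answer: +7

Derivation:
  0 +8≡8 +8≡6 +2≡8 +9≡7  (mod 10)
result: +7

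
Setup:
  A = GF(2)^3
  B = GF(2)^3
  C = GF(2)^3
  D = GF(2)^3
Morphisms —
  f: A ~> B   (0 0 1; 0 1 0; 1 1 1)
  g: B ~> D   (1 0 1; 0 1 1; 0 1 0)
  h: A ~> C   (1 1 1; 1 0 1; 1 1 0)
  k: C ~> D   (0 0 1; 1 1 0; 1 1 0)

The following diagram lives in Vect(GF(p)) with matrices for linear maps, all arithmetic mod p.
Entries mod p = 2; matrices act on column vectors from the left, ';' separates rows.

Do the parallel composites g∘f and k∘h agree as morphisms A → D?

1) trace f;g:
  e0=⟨1,0,0⟩ f~>⟨0,0,1⟩ g~>⟨1,1,0⟩
  e1=⟨0,1,0⟩ f~>⟨0,1,1⟩ g~>⟨1,0,1⟩
  e2=⟨0,0,1⟩ f~>⟨1,0,1⟩ g~>⟨0,1,0⟩
  composite₁ = (1 1 0; 1 0 1; 0 1 0)
2) trace h;k:
  e0=⟨1,0,0⟩ h~>⟨1,1,1⟩ k~>⟨1,0,0⟩
  e1=⟨0,1,0⟩ h~>⟨1,0,1⟩ k~>⟨1,1,1⟩
  e2=⟨0,0,1⟩ h~>⟨1,1,0⟩ k~>⟨0,0,0⟩
  composite₂ = (1 1 0; 0 1 0; 0 1 0)
Equal? differ; not commutative

Answer: DOES NOT COMMUTE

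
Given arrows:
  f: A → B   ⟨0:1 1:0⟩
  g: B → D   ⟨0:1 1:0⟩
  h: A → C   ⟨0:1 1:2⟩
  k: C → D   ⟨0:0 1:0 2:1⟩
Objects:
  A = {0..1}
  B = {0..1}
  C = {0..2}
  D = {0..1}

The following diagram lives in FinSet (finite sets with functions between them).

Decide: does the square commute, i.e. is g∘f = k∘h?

Answer: COMMUTES

Trace:
Along f;g (path 1):
  0 f→1 g→0
  1 f→0 g→1
  composite₁ = ⟨0:0 1:1⟩
Along h;k (path 2):
  0 h→1 k→0
  1 h→2 k→1
  composite₂ = ⟨0:0 1:1⟩
Equal? YES — commutes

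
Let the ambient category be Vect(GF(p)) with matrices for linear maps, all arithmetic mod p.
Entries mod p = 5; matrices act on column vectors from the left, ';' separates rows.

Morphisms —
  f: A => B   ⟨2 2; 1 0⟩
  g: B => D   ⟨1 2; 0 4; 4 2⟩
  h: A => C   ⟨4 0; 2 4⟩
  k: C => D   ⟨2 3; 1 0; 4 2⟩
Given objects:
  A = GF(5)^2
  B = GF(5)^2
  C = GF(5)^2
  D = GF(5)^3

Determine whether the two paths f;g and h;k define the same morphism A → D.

1) trace f;g:
  e0=(1,0) f=>(2,1) g=>(4,4,0)
  e1=(0,1) f=>(2,0) g=>(2,0,3)
  result₁ = ⟨4 2; 4 0; 0 3⟩
2) trace h;k:
  e0=(1,0) h=>(4,2) k=>(4,4,0)
  e1=(0,1) h=>(0,4) k=>(2,0,3)
  result₂ = ⟨4 2; 4 0; 0 3⟩
Equal? equal; square commutes

Answer: COMMUTES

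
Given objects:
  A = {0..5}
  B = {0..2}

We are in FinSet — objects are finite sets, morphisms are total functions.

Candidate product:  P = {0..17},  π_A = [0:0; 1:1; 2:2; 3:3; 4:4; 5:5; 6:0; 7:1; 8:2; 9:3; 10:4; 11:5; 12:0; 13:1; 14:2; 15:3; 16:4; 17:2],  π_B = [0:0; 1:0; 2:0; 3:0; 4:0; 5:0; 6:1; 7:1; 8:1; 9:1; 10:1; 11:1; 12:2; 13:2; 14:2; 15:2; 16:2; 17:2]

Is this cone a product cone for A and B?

|A|·|B| = 6·3 = 18;  |P| = 18
Check the pairing map k ↦ (π_A(k), π_B(k)):
  0 : (0,0)
  1 : (1,0)
  2 : (2,0)
  3 : (3,0)
  4 : (4,0)
  5 : (5,0)
  6 : (0,1)
  7 : (1,1)
  8 : (2,1)
  9 : (3,1)
  10 : (4,1)
  11 : (5,1)
  12 : (0,2)
  13 : (1,2)
  14 : (2,2)
  15 : (3,2)
  16 : (4,2)
  17 : (2,2)  ✗ repeats pair of k=14
distinct pairs in image: 17 / 18 needed
  → (2,2) hit at k=14 and k=17

Answer: NOT A VALID PRODUCT — duplicate pair at indices 14,17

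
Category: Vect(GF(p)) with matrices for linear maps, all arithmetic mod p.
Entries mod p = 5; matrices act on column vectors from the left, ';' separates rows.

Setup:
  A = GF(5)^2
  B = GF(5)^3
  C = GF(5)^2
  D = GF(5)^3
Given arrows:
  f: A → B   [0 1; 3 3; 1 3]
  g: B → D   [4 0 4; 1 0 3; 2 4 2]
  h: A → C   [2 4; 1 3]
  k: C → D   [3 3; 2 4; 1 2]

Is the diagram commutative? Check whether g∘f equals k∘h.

Answer: COMMUTES

Work:
Along f;g (path 1):
  e0=[1,0] f→[0,3,1] g→[4,3,4]
  e1=[0,1] f→[1,3,3] g→[1,0,0]
  result₁ = [4 1; 3 0; 4 0]
Along h;k (path 2):
  e0=[1,0] h→[2,1] k→[4,3,4]
  e1=[0,1] h→[4,3] k→[1,0,0]
  result₂ = [4 1; 3 0; 4 0]
Equal? same morphism ✓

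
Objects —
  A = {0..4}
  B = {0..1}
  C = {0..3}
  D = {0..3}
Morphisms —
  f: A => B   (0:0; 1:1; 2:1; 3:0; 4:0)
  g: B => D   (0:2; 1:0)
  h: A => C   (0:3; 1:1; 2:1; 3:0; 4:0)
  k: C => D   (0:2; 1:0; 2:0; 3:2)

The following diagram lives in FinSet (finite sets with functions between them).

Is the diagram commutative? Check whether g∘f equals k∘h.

Answer: COMMUTES

Derivation:
1) trace f;g:
  0 f=>0 g=>2
  1 f=>1 g=>0
  2 f=>1 g=>0
  3 f=>0 g=>2
  4 f=>0 g=>2
  composite₁ = (0:2; 1:0; 2:0; 3:2; 4:2)
2) trace h;k:
  0 h=>3 k=>2
  1 h=>1 k=>0
  2 h=>1 k=>0
  3 h=>0 k=>2
  4 h=>0 k=>2
  composite₂ = (0:2; 1:0; 2:0; 3:2; 4:2)
Equal? YES — commutes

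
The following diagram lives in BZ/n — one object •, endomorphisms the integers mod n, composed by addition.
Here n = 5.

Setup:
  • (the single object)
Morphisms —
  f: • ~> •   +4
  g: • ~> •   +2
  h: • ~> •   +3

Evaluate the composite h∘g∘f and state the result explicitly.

Answer: +4

Trace:
  0 +4≡4 +2≡1 +3≡4  (mod 5)
composite: +4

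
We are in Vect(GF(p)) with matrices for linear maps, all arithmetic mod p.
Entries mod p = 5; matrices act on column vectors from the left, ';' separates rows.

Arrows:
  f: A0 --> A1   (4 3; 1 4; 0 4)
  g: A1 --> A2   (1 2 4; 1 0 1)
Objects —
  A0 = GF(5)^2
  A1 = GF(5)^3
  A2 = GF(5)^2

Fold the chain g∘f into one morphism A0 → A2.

Answer: (1 2; 4 2)

Work:
  e0=⟨1,0⟩ f-->⟨4,1,0⟩ g-->⟨1,4⟩
  e1=⟨0,1⟩ f-->⟨3,4,4⟩ g-->⟨2,2⟩
composite: (1 2; 4 2)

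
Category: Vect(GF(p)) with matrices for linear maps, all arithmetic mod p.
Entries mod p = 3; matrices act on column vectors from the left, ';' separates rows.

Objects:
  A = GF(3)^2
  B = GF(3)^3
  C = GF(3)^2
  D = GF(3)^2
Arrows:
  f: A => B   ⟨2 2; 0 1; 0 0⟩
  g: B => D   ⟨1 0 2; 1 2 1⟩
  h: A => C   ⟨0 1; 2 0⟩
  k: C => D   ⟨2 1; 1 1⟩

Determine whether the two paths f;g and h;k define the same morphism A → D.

Path 1 = f;g:
  e0=(1,0) f=>(2,0,0) g=>(2,2)
  e1=(0,1) f=>(2,1,0) g=>(2,1)
  composite₁ = ⟨2 2; 2 1⟩
Path 2 = h;k:
  e0=(1,0) h=>(0,2) k=>(2,2)
  e1=(0,1) h=>(1,0) k=>(2,1)
  composite₂ = ⟨2 2; 2 1⟩
Equal? YES — commutes

Answer: COMMUTES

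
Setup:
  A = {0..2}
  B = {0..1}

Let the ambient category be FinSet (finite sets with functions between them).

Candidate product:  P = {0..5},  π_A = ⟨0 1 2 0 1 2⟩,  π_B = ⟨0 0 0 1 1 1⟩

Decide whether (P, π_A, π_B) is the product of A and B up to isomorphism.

|A|·|B| = 3·2 = 6;  |P| = 6
Check the pairing map k ↦ (π_A(k), π_B(k)):
  0 -> (0,0)
  1 -> (1,0)
  2 -> (2,0)
  3 -> (0,1)
  4 -> (1,1)
  5 -> (2,1)
distinct pairs in image: 6 / 6 needed
  → bijection onto A×B; projections well-typed.

Answer: VALID PRODUCT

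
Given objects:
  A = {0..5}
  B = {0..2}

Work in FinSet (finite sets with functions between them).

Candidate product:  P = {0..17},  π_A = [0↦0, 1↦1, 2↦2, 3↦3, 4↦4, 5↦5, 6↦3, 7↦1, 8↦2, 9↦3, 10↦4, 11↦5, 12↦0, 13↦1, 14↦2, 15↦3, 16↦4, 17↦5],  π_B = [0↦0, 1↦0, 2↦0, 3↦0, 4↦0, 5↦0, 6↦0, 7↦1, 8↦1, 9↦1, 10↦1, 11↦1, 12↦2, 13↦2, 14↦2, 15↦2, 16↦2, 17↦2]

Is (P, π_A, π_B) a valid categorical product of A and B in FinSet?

|A|·|B| = 6·3 = 18;  |P| = 18
Check the pairing map k ↦ (π_A(k), π_B(k)):
  0 ↦ (0,0)
  1 ↦ (1,0)
  2 ↦ (2,0)
  3 ↦ (3,0)
  4 ↦ (4,0)
  5 ↦ (5,0)
  6 ↦ (3,0)  ✗ repeats pair of k=3
  7 ↦ (1,1)
  8 ↦ (2,1)
  9 ↦ (3,1)
  10 ↦ (4,1)
  11 ↦ (5,1)
  12 ↦ (0,2)
  13 ↦ (1,2)
  14 ↦ (2,2)
  15 ↦ (3,2)
  16 ↦ (4,2)
  17 ↦ (5,2)
distinct pairs in image: 17 / 18 needed
  → (3,0) hit at k=3 and k=6

Answer: NOT A VALID PRODUCT — duplicate pair at indices 3,6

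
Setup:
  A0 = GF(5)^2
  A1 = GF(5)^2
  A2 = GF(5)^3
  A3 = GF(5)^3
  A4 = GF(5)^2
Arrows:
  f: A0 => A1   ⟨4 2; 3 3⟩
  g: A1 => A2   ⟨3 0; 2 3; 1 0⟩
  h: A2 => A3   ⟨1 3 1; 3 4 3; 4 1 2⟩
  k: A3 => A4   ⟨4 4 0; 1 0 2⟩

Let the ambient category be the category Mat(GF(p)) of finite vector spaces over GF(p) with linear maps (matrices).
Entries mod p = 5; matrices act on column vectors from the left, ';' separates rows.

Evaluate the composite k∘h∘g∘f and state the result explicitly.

Answer: ⟨2 2; 3 4⟩

Trace:
  e0=[1,0] f=>[4,3] g=>[2,2,4] h=>[2,1,3] k=>[2,3]
  e1=[0,1] f=>[2,3] g=>[1,3,2] h=>[2,1,1] k=>[2,4]
⟦path⟧: ⟨2 2; 3 4⟩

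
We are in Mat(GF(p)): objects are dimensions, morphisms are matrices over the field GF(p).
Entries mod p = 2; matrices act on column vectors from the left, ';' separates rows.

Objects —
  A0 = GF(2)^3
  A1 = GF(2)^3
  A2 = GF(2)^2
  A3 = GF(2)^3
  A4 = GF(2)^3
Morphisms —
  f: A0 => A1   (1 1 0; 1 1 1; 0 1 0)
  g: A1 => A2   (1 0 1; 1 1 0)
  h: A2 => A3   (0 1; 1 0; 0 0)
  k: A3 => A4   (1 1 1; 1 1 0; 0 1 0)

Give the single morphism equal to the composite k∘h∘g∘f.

  e0=⟨1,0,0⟩ f=>⟨1,1,0⟩ g=>⟨1,0⟩ h=>⟨0,1,0⟩ k=>⟨1,1,1⟩
  e1=⟨0,1,0⟩ f=>⟨1,1,1⟩ g=>⟨0,0⟩ h=>⟨0,0,0⟩ k=>⟨0,0,0⟩
  e2=⟨0,0,1⟩ f=>⟨0,1,0⟩ g=>⟨0,1⟩ h=>⟨1,0,0⟩ k=>⟨1,1,0⟩
result: (1 0 1; 1 0 1; 1 0 0)

Answer: (1 0 1; 1 0 1; 1 0 0)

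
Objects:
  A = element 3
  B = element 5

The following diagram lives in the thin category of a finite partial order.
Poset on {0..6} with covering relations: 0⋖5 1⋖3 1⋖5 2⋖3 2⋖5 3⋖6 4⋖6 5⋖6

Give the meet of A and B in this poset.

Answer: NO MEET EXISTS

Derivation:
{x : x≤A ∧ x≤B} = {1,2}  (A=3, B=5)
  maximal lower bounds 1 and 2 are incomparable: neither 1≤2 nor 2≤1
→ no greatest lower bound exists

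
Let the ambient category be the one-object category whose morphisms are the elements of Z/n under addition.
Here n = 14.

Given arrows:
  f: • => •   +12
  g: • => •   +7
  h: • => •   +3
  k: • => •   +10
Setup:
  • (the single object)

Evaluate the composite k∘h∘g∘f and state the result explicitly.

Answer: +4

Work:
  0 +12≡12 +7≡5 +3≡8 +10≡4  (mod 14)
result: +4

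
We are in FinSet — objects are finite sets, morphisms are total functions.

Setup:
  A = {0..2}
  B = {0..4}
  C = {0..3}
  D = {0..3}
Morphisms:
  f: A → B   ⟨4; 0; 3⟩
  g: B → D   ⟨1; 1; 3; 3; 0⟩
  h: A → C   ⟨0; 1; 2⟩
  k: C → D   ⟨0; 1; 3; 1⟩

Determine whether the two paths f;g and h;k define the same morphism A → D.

1) trace f;g:
  0 f→4 g→0
  1 f→0 g→1
  2 f→3 g→3
  result₁ = ⟨0; 1; 3⟩
2) trace h;k:
  0 h→0 k→0
  1 h→1 k→1
  2 h→2 k→3
  result₂ = ⟨0; 1; 3⟩
Equal? equal; square commutes

Answer: COMMUTES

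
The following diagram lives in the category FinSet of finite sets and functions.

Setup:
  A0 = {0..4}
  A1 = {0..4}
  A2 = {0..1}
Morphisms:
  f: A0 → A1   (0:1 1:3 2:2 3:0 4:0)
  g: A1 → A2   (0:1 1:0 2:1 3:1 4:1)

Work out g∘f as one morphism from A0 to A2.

  0 f→1 g→0
  1 f→3 g→1
  2 f→2 g→1
  3 f→0 g→1
  4 f→0 g→1
composite: (0:0 1:1 2:1 3:1 4:1)

Answer: (0:0 1:1 2:1 3:1 4:1)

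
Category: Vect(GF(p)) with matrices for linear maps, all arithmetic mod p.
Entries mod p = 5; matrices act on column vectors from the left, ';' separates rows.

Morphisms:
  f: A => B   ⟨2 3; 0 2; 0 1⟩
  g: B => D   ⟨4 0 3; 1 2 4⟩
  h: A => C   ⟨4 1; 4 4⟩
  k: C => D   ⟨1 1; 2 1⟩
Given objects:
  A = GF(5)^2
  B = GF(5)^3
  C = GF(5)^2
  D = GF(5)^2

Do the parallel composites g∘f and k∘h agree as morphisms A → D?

Path 1 = f;g:
  e0=⟨1,0⟩ f=>⟨2,0,0⟩ g=>⟨3,2⟩
  e1=⟨0,1⟩ f=>⟨3,2,1⟩ g=>⟨0,1⟩
  result₁ = ⟨3 0; 2 1⟩
Path 2 = h;k:
  e0=⟨1,0⟩ h=>⟨4,4⟩ k=>⟨3,2⟩
  e1=⟨0,1⟩ h=>⟨1,4⟩ k=>⟨0,1⟩
  result₂ = ⟨3 0; 2 1⟩
Equal? same morphism ✓

Answer: COMMUTES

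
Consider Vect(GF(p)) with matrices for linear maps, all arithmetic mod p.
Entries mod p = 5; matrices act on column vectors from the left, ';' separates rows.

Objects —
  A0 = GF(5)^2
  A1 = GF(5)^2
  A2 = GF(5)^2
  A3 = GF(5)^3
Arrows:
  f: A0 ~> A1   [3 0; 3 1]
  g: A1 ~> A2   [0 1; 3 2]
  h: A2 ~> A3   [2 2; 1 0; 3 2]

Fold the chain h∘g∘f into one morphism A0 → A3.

  e0=[1,0] f~>[3,3] g~>[3,0] h~>[1,3,4]
  e1=[0,1] f~>[0,1] g~>[1,2] h~>[1,1,2]
composite: [1 1; 3 1; 4 2]

Answer: [1 1; 3 1; 4 2]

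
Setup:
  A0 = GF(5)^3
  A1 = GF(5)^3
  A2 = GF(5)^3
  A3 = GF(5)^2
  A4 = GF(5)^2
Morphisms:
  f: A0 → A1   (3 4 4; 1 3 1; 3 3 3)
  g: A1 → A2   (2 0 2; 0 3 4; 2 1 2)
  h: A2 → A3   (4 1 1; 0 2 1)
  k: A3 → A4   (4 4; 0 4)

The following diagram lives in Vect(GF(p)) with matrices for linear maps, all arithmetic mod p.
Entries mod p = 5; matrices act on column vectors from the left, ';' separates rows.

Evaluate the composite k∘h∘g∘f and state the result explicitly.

  e0=⟨1,0,0⟩ f→⟨3,1,3⟩ g→⟨2,0,3⟩ h→⟨1,3⟩ k→⟨1,2⟩
  e1=⟨0,1,0⟩ f→⟨4,3,3⟩ g→⟨4,1,2⟩ h→⟨4,4⟩ k→⟨2,1⟩
  e2=⟨0,0,1⟩ f→⟨4,1,3⟩ g→⟨4,0,0⟩ h→⟨1,0⟩ k→⟨4,0⟩
composite: (1 2 4; 2 1 0)

Answer: (1 2 4; 2 1 0)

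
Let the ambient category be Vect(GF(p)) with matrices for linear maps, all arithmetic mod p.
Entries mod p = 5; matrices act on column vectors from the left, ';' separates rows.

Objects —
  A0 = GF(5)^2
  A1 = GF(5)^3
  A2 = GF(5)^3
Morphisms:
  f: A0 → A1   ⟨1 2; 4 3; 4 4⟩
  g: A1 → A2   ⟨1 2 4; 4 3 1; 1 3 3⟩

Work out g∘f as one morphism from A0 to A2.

  e0=(1,0) f→(1,4,4) g→(0,0,0)
  e1=(0,1) f→(2,3,4) g→(4,1,3)
result: ⟨0 4; 0 1; 0 3⟩

Answer: ⟨0 4; 0 1; 0 3⟩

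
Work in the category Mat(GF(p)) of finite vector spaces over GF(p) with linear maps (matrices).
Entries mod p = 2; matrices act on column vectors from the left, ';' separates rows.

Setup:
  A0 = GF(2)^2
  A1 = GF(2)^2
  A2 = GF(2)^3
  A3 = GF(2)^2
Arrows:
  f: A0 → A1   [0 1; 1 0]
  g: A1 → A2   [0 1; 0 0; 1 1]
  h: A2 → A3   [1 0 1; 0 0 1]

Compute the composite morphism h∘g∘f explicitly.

  e0=[1,0] f→[0,1] g→[1,0,1] h→[0,1]
  e1=[0,1] f→[1,0] g→[0,0,1] h→[1,1]
⟦path⟧: [0 1; 1 1]

Answer: [0 1; 1 1]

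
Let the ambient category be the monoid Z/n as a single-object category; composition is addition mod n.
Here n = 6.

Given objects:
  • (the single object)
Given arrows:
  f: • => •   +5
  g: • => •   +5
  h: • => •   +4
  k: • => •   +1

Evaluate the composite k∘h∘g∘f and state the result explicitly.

  0 +5≡5 +5≡4 +4≡2 +1≡3  (mod 6)
composite: +3

Answer: +3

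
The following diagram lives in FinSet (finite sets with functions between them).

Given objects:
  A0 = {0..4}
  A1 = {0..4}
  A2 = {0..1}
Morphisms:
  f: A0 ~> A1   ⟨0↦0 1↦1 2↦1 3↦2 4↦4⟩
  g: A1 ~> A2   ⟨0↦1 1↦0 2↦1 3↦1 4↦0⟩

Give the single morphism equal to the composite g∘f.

  0 f~>0 g~>1
  1 f~>1 g~>0
  2 f~>1 g~>0
  3 f~>2 g~>1
  4 f~>4 g~>0
⟦path⟧: ⟨0↦1 1↦0 2↦0 3↦1 4↦0⟩

Answer: ⟨0↦1 1↦0 2↦0 3↦1 4↦0⟩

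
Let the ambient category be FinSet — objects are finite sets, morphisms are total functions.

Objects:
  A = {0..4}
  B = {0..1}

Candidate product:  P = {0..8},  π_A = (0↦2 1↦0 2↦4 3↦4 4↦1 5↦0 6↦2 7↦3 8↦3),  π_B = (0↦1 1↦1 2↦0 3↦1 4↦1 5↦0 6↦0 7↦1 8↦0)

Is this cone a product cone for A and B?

|A|·|B| = 5·2 = 10;  |P| = 9
  → cardinalities differ; no bijection possible.

Answer: NOT A VALID PRODUCT — |P|=9 ≠ |A|·|B|=10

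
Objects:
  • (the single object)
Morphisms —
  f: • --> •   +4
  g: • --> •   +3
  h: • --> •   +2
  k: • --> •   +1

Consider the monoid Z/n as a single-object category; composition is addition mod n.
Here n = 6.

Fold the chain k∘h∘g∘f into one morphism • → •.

Answer: +4

Trace:
  0 +4≡4 +3≡1 +2≡3 +1≡4  (mod 6)
composite: +4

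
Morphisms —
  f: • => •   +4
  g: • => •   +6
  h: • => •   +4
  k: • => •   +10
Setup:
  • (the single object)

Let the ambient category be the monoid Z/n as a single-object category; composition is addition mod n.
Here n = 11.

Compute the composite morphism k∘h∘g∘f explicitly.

Answer: +2

Trace:
  0 +4≡4 +6≡10 +4≡3 +10≡2  (mod 11)
⟦path⟧: +2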